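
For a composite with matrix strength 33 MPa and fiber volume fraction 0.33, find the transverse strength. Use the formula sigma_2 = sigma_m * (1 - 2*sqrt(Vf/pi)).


factor = 1 - 2*sqrt(0.33/pi) = 0.3518
sigma_2 = 33 * 0.3518 = 11.61 MPa

11.61 MPa


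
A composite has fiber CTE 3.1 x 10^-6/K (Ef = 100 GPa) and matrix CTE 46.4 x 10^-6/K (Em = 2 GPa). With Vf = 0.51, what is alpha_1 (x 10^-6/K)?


E1 = Ef*Vf + Em*(1-Vf) = 51.98
alpha_1 = (alpha_f*Ef*Vf + alpha_m*Em*(1-Vf))/E1 = 3.92 x 10^-6/K

3.92 x 10^-6/K


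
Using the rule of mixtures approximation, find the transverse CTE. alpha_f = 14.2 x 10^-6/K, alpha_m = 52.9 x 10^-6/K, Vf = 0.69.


alpha_2 = alpha_f*Vf + alpha_m*(1-Vf) = 14.2*0.69 + 52.9*0.31 = 26.2 x 10^-6/K

26.2 x 10^-6/K


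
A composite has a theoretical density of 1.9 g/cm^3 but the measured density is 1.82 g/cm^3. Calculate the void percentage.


Void% = (rho_theo - rho_actual)/rho_theo * 100 = (1.9 - 1.82)/1.9 * 100 = 4.21%

4.21%


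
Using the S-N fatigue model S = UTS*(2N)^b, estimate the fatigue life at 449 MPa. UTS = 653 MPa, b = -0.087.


N = 0.5 * (S/UTS)^(1/b) = 0.5 * (449/653)^(1/-0.087) = 37.0428 cycles

37.0428 cycles


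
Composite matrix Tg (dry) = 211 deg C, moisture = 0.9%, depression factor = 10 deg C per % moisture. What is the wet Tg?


Tg_wet = Tg_dry - k*moisture = 211 - 10*0.9 = 202.0 deg C

202.0 deg C


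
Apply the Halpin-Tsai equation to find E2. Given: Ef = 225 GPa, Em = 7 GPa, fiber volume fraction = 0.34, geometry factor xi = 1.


eta = (Ef/Em - 1)/(Ef/Em + xi) = (32.1429 - 1)/(32.1429 + 1) = 0.9397
E2 = Em*(1+xi*eta*Vf)/(1-eta*Vf) = 13.57 GPa

13.57 GPa


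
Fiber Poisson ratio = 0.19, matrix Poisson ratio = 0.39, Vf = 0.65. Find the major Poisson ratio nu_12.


nu_12 = nu_f*Vf + nu_m*(1-Vf) = 0.19*0.65 + 0.39*0.35 = 0.26

0.26


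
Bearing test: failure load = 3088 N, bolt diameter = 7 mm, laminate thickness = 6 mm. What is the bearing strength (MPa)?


sigma_br = F/(d*h) = 3088/(7*6) = 73.5 MPa

73.5 MPa


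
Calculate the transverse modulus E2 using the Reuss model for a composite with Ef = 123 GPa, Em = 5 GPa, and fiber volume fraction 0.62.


1/E2 = Vf/Ef + (1-Vf)/Em = 0.62/123 + 0.38/5
E2 = 12.34 GPa

12.34 GPa


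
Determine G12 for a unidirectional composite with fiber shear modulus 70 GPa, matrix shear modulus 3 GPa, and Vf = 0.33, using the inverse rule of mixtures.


1/G12 = Vf/Gf + (1-Vf)/Gm = 0.33/70 + 0.67/3
G12 = 4.39 GPa

4.39 GPa


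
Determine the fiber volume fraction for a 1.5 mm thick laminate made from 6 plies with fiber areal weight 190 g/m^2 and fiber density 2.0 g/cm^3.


Vf = n * FAW / (rho_f * h * 1000) = 6 * 190 / (2.0 * 1.5 * 1000) = 0.38

0.38


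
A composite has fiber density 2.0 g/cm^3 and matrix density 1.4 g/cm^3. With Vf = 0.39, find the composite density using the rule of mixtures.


rho_c = rho_f*Vf + rho_m*(1-Vf) = 2.0*0.39 + 1.4*0.61 = 1.634 g/cm^3

1.634 g/cm^3


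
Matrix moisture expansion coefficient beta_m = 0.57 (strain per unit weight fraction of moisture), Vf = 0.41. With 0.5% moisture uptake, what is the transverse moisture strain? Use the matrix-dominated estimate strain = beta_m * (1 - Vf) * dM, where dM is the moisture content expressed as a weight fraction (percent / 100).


dM = 0.5/100 = 0.005
strain = beta_m * (1-Vf) * dM = 0.57 * 0.59 * 0.005 = 0.0016815

0.0016815


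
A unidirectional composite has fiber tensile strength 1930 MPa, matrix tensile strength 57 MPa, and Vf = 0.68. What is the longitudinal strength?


sigma_1 = sigma_f*Vf + sigma_m*(1-Vf) = 1930*0.68 + 57*0.32 = 1330.6 MPa

1330.6 MPa


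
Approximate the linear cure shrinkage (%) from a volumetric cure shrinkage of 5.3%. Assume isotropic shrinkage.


Linear shrinkage ≈ vol_shrink/3 = 5.3/3 = 1.767%

1.767%


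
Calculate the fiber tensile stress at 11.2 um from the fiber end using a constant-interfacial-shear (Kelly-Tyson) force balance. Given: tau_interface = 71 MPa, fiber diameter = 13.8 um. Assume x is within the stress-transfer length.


Force balance: sigma_f * (pi*d^2/4) = tau * (pi*d) * x  ->  sigma_f = 4 * tau * x / d
sigma_f = 4 * 71 * 11.2 / 13.8 = 230.5 MPa

230.5 MPa


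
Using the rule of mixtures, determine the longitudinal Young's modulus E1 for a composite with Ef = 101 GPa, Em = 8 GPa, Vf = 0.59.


E1 = Ef*Vf + Em*(1-Vf) = 101*0.59 + 8*0.41 = 62.87 GPa

62.87 GPa


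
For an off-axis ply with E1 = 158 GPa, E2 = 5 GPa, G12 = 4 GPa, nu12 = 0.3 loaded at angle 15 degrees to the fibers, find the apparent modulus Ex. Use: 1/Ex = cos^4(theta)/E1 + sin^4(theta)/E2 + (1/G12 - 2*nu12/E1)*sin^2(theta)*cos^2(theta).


cos^4(15) = 0.870513, sin^4(15) = 0.004487, sin^2(15)*cos^2(15) = 0.0625
1/G12 - 2*nu12/E1 = 1/4 - 2*0.3/158 = 0.246203 GPa^-1
1/Ex = 0.870513/158 + 0.004487/5 + 0.246203*0.0625 = 0.0217947 GPa^-1
Ex = 45.88 GPa

45.88 GPa


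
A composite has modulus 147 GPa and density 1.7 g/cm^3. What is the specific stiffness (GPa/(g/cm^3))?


Specific stiffness = E/rho = 147/1.7 = 86.5 GPa/(g/cm^3)

86.5 GPa/(g/cm^3)


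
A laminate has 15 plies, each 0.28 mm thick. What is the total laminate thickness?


h = n * t_ply = 15 * 0.28 = 4.2 mm

4.2 mm


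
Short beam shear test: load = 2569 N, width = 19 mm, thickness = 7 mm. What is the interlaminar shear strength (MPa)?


ILSS = 3F/(4bh) = 3*2569/(4*19*7) = 14.49 MPa

14.49 MPa


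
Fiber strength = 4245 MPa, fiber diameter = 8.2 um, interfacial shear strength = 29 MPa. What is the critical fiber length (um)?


Lc = sigma_f * d / (2 * tau_i) = 4245 * 8.2 / (2 * 29) = 600.2 um

600.2 um


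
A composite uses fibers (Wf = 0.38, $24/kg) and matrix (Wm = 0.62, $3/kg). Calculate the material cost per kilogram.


Cost = cost_f*Wf + cost_m*Wm = 24*0.38 + 3*0.62 = $10.98/kg

$10.98/kg


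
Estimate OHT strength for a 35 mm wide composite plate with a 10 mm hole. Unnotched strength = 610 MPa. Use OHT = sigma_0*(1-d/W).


OHT = sigma_0*(1-d/W) = 610*(1-10/35) = 435.7 MPa

435.7 MPa


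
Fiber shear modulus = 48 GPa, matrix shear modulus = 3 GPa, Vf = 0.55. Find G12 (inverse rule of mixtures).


1/G12 = Vf/Gf + (1-Vf)/Gm = 0.55/48 + 0.45/3
G12 = 6.19 GPa

6.19 GPa


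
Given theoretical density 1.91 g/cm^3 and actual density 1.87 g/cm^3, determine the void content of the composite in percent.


Void% = (rho_theo - rho_actual)/rho_theo * 100 = (1.91 - 1.87)/1.91 * 100 = 2.09%

2.09%


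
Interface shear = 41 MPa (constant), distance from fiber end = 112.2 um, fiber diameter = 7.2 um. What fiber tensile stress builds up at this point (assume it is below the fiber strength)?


Force balance: sigma_f * (pi*d^2/4) = tau * (pi*d) * x  ->  sigma_f = 4 * tau * x / d
sigma_f = 4 * 41 * 112.2 / 7.2 = 2555.7 MPa

2555.7 MPa


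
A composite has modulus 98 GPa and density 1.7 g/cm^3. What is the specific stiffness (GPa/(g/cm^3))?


Specific stiffness = E/rho = 98/1.7 = 57.6 GPa/(g/cm^3)

57.6 GPa/(g/cm^3)


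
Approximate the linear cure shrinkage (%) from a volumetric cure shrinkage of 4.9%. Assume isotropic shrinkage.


Linear shrinkage ≈ vol_shrink/3 = 4.9/3 = 1.633%

1.633%


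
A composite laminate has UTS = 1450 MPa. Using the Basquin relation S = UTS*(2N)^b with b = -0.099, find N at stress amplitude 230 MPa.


N = 0.5 * (S/UTS)^(1/b) = 0.5 * (230/1450)^(1/-0.099) = 5.9723e+07 cycles

5.9723e+07 cycles


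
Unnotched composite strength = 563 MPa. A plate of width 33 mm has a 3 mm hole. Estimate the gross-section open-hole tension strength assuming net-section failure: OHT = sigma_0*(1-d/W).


OHT = sigma_0*(1-d/W) = 563*(1-3/33) = 511.8 MPa

511.8 MPa


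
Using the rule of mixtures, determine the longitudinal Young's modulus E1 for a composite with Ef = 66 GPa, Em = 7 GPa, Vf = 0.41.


E1 = Ef*Vf + Em*(1-Vf) = 66*0.41 + 7*0.59 = 31.19 GPa

31.19 GPa


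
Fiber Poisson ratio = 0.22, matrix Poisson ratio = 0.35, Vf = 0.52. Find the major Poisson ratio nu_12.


nu_12 = nu_f*Vf + nu_m*(1-Vf) = 0.22*0.52 + 0.35*0.48 = 0.2824

0.2824


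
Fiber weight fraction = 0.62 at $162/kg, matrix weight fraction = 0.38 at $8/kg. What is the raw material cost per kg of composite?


Cost = cost_f*Wf + cost_m*Wm = 162*0.62 + 8*0.38 = $103.48/kg

$103.48/kg


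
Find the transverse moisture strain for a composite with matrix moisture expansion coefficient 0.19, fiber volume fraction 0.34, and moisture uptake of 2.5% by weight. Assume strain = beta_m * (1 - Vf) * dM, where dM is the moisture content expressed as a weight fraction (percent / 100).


dM = 2.5/100 = 0.025
strain = beta_m * (1-Vf) * dM = 0.19 * 0.66 * 0.025 = 0.003135

0.003135


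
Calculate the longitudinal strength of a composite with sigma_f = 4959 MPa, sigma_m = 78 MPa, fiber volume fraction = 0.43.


sigma_1 = sigma_f*Vf + sigma_m*(1-Vf) = 4959*0.43 + 78*0.57 = 2176.8 MPa

2176.8 MPa


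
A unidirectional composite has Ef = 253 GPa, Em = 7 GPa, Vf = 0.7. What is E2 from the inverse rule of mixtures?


1/E2 = Vf/Ef + (1-Vf)/Em = 0.7/253 + 0.3/7
E2 = 21.92 GPa

21.92 GPa


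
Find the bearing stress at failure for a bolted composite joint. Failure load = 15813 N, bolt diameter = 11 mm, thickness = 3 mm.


sigma_br = F/(d*h) = 15813/(11*3) = 479.2 MPa

479.2 MPa


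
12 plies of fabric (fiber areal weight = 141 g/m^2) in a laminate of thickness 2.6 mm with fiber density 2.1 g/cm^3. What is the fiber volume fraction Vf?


Vf = n * FAW / (rho_f * h * 1000) = 12 * 141 / (2.1 * 2.6 * 1000) = 0.3099

0.3099


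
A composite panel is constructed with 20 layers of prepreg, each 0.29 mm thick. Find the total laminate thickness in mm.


h = n * t_ply = 20 * 0.29 = 5.8 mm

5.8 mm


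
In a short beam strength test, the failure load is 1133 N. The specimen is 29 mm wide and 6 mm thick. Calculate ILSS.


ILSS = 3F/(4bh) = 3*1133/(4*29*6) = 4.88 MPa

4.88 MPa


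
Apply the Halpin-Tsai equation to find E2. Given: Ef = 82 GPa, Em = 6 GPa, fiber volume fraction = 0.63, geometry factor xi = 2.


eta = (Ef/Em - 1)/(Ef/Em + xi) = (13.6667 - 1)/(13.6667 + 2) = 0.8085
E2 = Em*(1+xi*eta*Vf)/(1-eta*Vf) = 24.69 GPa

24.69 GPa


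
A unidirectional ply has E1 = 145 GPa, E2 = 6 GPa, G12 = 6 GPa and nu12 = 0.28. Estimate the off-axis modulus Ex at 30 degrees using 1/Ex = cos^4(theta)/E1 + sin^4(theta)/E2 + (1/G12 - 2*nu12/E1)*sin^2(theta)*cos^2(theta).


cos^4(30) = 0.5625, sin^4(30) = 0.0625, sin^2(30)*cos^2(30) = 0.1875
1/G12 - 2*nu12/E1 = 1/6 - 2*0.28/145 = 0.162805 GPa^-1
1/Ex = 0.5625/145 + 0.0625/6 + 0.162805*0.1875 = 0.0448218 GPa^-1
Ex = 22.31 GPa

22.31 GPa


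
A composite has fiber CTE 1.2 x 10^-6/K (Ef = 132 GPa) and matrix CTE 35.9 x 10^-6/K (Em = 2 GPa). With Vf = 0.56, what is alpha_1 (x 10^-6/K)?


E1 = Ef*Vf + Em*(1-Vf) = 74.8
alpha_1 = (alpha_f*Ef*Vf + alpha_m*Em*(1-Vf))/E1 = 1.61 x 10^-6/K

1.61 x 10^-6/K


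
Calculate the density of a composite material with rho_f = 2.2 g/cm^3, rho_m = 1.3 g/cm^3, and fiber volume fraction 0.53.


rho_c = rho_f*Vf + rho_m*(1-Vf) = 2.2*0.53 + 1.3*0.47 = 1.777 g/cm^3

1.777 g/cm^3


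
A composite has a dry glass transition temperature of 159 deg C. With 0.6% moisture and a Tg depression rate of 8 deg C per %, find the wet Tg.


Tg_wet = Tg_dry - k*moisture = 159 - 8*0.6 = 154.2 deg C

154.2 deg C


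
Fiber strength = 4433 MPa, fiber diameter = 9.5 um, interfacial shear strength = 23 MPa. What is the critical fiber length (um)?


Lc = sigma_f * d / (2 * tau_i) = 4433 * 9.5 / (2 * 23) = 915.5 um

915.5 um


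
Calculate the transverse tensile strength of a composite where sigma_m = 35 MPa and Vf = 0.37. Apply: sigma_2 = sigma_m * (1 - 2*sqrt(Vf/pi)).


factor = 1 - 2*sqrt(0.37/pi) = 0.3136
sigma_2 = 35 * 0.3136 = 10.98 MPa

10.98 MPa


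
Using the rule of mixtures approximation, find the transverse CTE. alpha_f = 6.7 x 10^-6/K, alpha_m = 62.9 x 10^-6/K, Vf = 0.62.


alpha_2 = alpha_f*Vf + alpha_m*(1-Vf) = 6.7*0.62 + 62.9*0.38 = 28.1 x 10^-6/K

28.1 x 10^-6/K


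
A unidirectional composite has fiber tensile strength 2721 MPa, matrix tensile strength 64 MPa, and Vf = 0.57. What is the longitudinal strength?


sigma_1 = sigma_f*Vf + sigma_m*(1-Vf) = 2721*0.57 + 64*0.43 = 1578.5 MPa

1578.5 MPa


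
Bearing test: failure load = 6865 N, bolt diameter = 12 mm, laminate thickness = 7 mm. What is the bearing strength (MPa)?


sigma_br = F/(d*h) = 6865/(12*7) = 81.7 MPa

81.7 MPa


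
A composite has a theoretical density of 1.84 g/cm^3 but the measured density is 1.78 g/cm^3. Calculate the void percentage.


Void% = (rho_theo - rho_actual)/rho_theo * 100 = (1.84 - 1.78)/1.84 * 100 = 3.26%

3.26%


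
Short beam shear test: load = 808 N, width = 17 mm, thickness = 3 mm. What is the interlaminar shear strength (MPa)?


ILSS = 3F/(4bh) = 3*808/(4*17*3) = 11.88 MPa

11.88 MPa


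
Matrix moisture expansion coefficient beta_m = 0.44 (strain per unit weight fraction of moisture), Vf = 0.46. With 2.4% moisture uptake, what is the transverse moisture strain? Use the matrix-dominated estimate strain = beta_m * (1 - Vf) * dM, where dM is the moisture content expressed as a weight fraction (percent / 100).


dM = 2.4/100 = 0.024
strain = beta_m * (1-Vf) * dM = 0.44 * 0.54 * 0.024 = 0.0057024

0.0057024


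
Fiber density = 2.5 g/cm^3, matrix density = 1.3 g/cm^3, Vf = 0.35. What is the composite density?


rho_c = rho_f*Vf + rho_m*(1-Vf) = 2.5*0.35 + 1.3*0.65 = 1.72 g/cm^3

1.72 g/cm^3


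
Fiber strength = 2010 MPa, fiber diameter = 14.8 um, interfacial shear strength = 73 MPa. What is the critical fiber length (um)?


Lc = sigma_f * d / (2 * tau_i) = 2010 * 14.8 / (2 * 73) = 203.8 um

203.8 um


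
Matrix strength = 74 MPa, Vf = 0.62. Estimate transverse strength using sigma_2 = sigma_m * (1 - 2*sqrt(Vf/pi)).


factor = 1 - 2*sqrt(0.62/pi) = 0.1115
sigma_2 = 74 * 0.1115 = 8.25 MPa

8.25 MPa


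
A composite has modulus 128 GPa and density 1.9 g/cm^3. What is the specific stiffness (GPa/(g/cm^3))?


Specific stiffness = E/rho = 128/1.9 = 67.4 GPa/(g/cm^3)

67.4 GPa/(g/cm^3)


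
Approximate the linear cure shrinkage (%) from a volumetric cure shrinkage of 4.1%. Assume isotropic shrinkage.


Linear shrinkage ≈ vol_shrink/3 = 4.1/3 = 1.367%

1.367%


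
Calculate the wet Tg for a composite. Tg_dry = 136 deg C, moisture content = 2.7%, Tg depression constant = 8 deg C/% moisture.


Tg_wet = Tg_dry - k*moisture = 136 - 8*2.7 = 114.4 deg C

114.4 deg C


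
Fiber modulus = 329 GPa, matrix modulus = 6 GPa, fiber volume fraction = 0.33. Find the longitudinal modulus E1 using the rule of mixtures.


E1 = Ef*Vf + Em*(1-Vf) = 329*0.33 + 6*0.67 = 112.59 GPa

112.59 GPa


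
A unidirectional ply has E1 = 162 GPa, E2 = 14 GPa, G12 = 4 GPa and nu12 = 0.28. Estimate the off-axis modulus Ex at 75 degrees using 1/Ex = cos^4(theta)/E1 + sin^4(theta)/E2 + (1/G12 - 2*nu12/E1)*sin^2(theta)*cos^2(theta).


cos^4(75) = 0.004487, sin^4(75) = 0.870513, sin^2(75)*cos^2(75) = 0.0625
1/G12 - 2*nu12/E1 = 1/4 - 2*0.28/162 = 0.246543 GPa^-1
1/Ex = 0.004487/162 + 0.870513/14 + 0.246543*0.0625 = 0.0776161 GPa^-1
Ex = 12.88 GPa

12.88 GPa


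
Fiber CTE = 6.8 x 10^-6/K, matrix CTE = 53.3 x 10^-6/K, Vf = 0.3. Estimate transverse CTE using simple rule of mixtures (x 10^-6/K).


alpha_2 = alpha_f*Vf + alpha_m*(1-Vf) = 6.8*0.3 + 53.3*0.7 = 39.4 x 10^-6/K

39.4 x 10^-6/K


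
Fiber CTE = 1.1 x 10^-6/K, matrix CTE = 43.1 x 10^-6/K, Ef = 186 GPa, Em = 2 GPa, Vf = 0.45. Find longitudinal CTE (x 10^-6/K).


E1 = Ef*Vf + Em*(1-Vf) = 84.8
alpha_1 = (alpha_f*Ef*Vf + alpha_m*Em*(1-Vf))/E1 = 1.64 x 10^-6/K

1.64 x 10^-6/K


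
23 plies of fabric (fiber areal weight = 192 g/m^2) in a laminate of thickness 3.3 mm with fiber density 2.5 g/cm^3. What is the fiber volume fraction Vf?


Vf = n * FAW / (rho_f * h * 1000) = 23 * 192 / (2.5 * 3.3 * 1000) = 0.5353

0.5353


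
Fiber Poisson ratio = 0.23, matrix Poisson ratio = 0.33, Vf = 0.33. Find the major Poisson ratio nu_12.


nu_12 = nu_f*Vf + nu_m*(1-Vf) = 0.23*0.33 + 0.33*0.67 = 0.297

0.297


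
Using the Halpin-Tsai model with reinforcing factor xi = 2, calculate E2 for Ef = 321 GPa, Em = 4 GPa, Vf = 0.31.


eta = (Ef/Em - 1)/(Ef/Em + xi) = (80.25 - 1)/(80.25 + 2) = 0.9635
E2 = Em*(1+xi*eta*Vf)/(1-eta*Vf) = 9.11 GPa

9.11 GPa


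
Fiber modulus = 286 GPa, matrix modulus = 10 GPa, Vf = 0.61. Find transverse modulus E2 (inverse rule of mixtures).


1/E2 = Vf/Ef + (1-Vf)/Em = 0.61/286 + 0.39/10
E2 = 24.31 GPa

24.31 GPa


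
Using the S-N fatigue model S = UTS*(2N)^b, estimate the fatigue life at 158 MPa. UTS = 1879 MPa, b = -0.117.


N = 0.5 * (S/UTS)^(1/b) = 0.5 * (158/1879)^(1/-0.117) = 7.7501e+08 cycles

7.7501e+08 cycles


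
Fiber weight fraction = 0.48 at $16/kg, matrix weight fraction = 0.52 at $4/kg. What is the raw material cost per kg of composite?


Cost = cost_f*Wf + cost_m*Wm = 16*0.48 + 4*0.52 = $9.76/kg

$9.76/kg


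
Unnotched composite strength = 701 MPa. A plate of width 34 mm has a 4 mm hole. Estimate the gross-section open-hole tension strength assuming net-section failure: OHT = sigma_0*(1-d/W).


OHT = sigma_0*(1-d/W) = 701*(1-4/34) = 618.5 MPa

618.5 MPa


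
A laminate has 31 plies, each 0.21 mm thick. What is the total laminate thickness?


h = n * t_ply = 31 * 0.21 = 6.51 mm

6.51 mm


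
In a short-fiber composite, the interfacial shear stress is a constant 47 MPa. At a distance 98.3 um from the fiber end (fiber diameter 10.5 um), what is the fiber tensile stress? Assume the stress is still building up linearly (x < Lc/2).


Force balance: sigma_f * (pi*d^2/4) = tau * (pi*d) * x  ->  sigma_f = 4 * tau * x / d
sigma_f = 4 * 47 * 98.3 / 10.5 = 1760.0 MPa

1760.0 MPa


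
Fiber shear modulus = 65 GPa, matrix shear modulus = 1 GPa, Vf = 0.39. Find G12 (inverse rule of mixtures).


1/G12 = Vf/Gf + (1-Vf)/Gm = 0.39/65 + 0.61/1
G12 = 1.62 GPa

1.62 GPa


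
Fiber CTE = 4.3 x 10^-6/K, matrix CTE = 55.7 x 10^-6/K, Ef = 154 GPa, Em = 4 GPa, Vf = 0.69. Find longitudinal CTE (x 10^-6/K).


E1 = Ef*Vf + Em*(1-Vf) = 107.5
alpha_1 = (alpha_f*Ef*Vf + alpha_m*Em*(1-Vf))/E1 = 4.89 x 10^-6/K

4.89 x 10^-6/K


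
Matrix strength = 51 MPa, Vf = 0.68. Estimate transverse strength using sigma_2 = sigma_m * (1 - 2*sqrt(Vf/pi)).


factor = 1 - 2*sqrt(0.68/pi) = 0.0695
sigma_2 = 51 * 0.0695 = 3.55 MPa

3.55 MPa


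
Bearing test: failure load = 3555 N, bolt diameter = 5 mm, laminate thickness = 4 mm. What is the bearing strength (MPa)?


sigma_br = F/(d*h) = 3555/(5*4) = 177.8 MPa

177.8 MPa


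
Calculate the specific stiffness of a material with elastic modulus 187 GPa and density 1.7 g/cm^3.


Specific stiffness = E/rho = 187/1.7 = 110.0 GPa/(g/cm^3)

110.0 GPa/(g/cm^3)


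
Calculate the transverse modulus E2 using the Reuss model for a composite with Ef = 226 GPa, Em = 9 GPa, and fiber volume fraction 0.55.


1/E2 = Vf/Ef + (1-Vf)/Em = 0.55/226 + 0.45/9
E2 = 19.07 GPa

19.07 GPa


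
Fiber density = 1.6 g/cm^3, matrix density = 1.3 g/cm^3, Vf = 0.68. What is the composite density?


rho_c = rho_f*Vf + rho_m*(1-Vf) = 1.6*0.68 + 1.3*0.32 = 1.504 g/cm^3

1.504 g/cm^3


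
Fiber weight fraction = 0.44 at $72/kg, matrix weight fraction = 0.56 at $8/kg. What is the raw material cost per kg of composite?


Cost = cost_f*Wf + cost_m*Wm = 72*0.44 + 8*0.56 = $36.16/kg

$36.16/kg


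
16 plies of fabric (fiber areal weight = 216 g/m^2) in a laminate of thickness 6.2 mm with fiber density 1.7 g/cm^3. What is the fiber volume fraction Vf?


Vf = n * FAW / (rho_f * h * 1000) = 16 * 216 / (1.7 * 6.2 * 1000) = 0.3279

0.3279


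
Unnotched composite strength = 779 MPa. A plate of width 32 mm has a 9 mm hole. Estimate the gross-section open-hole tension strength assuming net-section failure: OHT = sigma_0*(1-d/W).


OHT = sigma_0*(1-d/W) = 779*(1-9/32) = 559.9 MPa

559.9 MPa


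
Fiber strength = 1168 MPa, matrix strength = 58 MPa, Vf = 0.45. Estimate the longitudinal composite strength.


sigma_1 = sigma_f*Vf + sigma_m*(1-Vf) = 1168*0.45 + 58*0.55 = 557.5 MPa

557.5 MPa


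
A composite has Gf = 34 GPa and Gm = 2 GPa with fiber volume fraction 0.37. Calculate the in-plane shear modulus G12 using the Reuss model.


1/G12 = Vf/Gf + (1-Vf)/Gm = 0.37/34 + 0.63/2
G12 = 3.07 GPa

3.07 GPa


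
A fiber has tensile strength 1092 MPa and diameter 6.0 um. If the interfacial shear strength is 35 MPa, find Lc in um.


Lc = sigma_f * d / (2 * tau_i) = 1092 * 6.0 / (2 * 35) = 93.6 um

93.6 um


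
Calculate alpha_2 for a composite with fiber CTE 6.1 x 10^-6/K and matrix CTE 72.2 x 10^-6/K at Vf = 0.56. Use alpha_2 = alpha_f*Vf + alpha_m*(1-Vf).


alpha_2 = alpha_f*Vf + alpha_m*(1-Vf) = 6.1*0.56 + 72.2*0.44 = 35.2 x 10^-6/K

35.2 x 10^-6/K


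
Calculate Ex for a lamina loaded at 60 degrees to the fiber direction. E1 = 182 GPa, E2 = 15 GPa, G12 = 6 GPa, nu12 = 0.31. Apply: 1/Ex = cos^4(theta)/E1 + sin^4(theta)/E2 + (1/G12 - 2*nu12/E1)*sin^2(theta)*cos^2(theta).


cos^4(60) = 0.0625, sin^4(60) = 0.5625, sin^2(60)*cos^2(60) = 0.1875
1/G12 - 2*nu12/E1 = 1/6 - 2*0.31/182 = 0.16326 GPa^-1
1/Ex = 0.0625/182 + 0.5625/15 + 0.16326*0.1875 = 0.0684547 GPa^-1
Ex = 14.61 GPa

14.61 GPa


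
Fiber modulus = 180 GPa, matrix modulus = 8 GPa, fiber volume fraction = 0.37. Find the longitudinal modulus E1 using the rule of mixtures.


E1 = Ef*Vf + Em*(1-Vf) = 180*0.37 + 8*0.63 = 71.64 GPa

71.64 GPa


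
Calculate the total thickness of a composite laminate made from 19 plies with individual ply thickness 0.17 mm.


h = n * t_ply = 19 * 0.17 = 3.23 mm

3.23 mm


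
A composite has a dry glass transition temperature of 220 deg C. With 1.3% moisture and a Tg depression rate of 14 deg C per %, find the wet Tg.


Tg_wet = Tg_dry - k*moisture = 220 - 14*1.3 = 201.8 deg C

201.8 deg C


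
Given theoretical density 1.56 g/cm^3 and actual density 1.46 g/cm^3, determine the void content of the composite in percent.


Void% = (rho_theo - rho_actual)/rho_theo * 100 = (1.56 - 1.46)/1.56 * 100 = 6.41%

6.41%


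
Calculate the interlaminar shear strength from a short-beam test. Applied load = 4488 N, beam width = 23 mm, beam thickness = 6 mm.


ILSS = 3F/(4bh) = 3*4488/(4*23*6) = 24.39 MPa

24.39 MPa


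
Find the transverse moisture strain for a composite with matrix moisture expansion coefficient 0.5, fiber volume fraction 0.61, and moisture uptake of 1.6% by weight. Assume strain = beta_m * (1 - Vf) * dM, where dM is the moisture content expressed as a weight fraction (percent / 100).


dM = 1.6/100 = 0.016
strain = beta_m * (1-Vf) * dM = 0.5 * 0.39 * 0.016 = 0.00312

0.00312


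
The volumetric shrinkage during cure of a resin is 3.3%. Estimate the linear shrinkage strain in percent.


Linear shrinkage ≈ vol_shrink/3 = 3.3/3 = 1.1%

1.1%


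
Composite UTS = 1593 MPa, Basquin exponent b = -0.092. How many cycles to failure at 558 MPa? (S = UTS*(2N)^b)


N = 0.5 * (S/UTS)^(1/b) = 0.5 * (558/1593)^(1/-0.092) = 44765.5233 cycles

44765.5233 cycles


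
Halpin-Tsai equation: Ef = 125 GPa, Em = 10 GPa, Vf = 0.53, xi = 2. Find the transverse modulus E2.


eta = (Ef/Em - 1)/(Ef/Em + xi) = (12.5 - 1)/(12.5 + 2) = 0.7931
E2 = Em*(1+xi*eta*Vf)/(1-eta*Vf) = 31.75 GPa

31.75 GPa


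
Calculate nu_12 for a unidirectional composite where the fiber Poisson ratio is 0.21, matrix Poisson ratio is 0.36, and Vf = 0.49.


nu_12 = nu_f*Vf + nu_m*(1-Vf) = 0.21*0.49 + 0.36*0.51 = 0.2865

0.2865


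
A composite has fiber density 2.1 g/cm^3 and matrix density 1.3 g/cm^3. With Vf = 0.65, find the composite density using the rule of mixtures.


rho_c = rho_f*Vf + rho_m*(1-Vf) = 2.1*0.65 + 1.3*0.35 = 1.82 g/cm^3

1.82 g/cm^3


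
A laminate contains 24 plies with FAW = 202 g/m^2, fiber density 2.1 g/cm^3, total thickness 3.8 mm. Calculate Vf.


Vf = n * FAW / (rho_f * h * 1000) = 24 * 202 / (2.1 * 3.8 * 1000) = 0.6075

0.6075


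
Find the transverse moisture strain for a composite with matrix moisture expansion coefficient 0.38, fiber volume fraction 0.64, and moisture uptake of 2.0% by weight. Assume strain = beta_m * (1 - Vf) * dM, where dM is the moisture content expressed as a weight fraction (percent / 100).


dM = 2.0/100 = 0.02
strain = beta_m * (1-Vf) * dM = 0.38 * 0.36 * 0.02 = 0.002736

0.002736


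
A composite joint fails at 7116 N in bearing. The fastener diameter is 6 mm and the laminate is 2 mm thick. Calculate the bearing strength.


sigma_br = F/(d*h) = 7116/(6*2) = 593.0 MPa

593.0 MPa


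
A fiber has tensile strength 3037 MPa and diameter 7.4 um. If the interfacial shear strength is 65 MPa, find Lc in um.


Lc = sigma_f * d / (2 * tau_i) = 3037 * 7.4 / (2 * 65) = 172.9 um

172.9 um


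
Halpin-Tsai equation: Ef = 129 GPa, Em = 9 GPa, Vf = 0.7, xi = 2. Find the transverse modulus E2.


eta = (Ef/Em - 1)/(Ef/Em + xi) = (14.3333 - 1)/(14.3333 + 2) = 0.8163
E2 = Em*(1+xi*eta*Vf)/(1-eta*Vf) = 45.0 GPa

45.0 GPa


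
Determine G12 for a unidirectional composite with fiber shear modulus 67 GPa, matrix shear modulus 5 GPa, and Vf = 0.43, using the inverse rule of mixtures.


1/G12 = Vf/Gf + (1-Vf)/Gm = 0.43/67 + 0.57/5
G12 = 8.3 GPa

8.3 GPa


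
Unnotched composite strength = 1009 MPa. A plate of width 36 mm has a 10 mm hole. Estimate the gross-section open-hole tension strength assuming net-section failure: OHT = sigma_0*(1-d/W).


OHT = sigma_0*(1-d/W) = 1009*(1-10/36) = 728.7 MPa

728.7 MPa


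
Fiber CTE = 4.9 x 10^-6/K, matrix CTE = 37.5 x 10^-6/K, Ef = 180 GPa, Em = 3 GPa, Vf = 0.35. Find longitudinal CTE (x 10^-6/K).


E1 = Ef*Vf + Em*(1-Vf) = 64.95
alpha_1 = (alpha_f*Ef*Vf + alpha_m*Em*(1-Vf))/E1 = 5.88 x 10^-6/K

5.88 x 10^-6/K


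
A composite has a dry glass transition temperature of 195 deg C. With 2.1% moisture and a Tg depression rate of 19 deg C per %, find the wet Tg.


Tg_wet = Tg_dry - k*moisture = 195 - 19*2.1 = 155.1 deg C

155.1 deg C


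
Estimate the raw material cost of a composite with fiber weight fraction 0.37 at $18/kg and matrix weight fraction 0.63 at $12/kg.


Cost = cost_f*Wf + cost_m*Wm = 18*0.37 + 12*0.63 = $14.22/kg

$14.22/kg


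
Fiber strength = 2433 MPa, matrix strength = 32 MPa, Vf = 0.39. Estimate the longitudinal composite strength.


sigma_1 = sigma_f*Vf + sigma_m*(1-Vf) = 2433*0.39 + 32*0.61 = 968.4 MPa

968.4 MPa


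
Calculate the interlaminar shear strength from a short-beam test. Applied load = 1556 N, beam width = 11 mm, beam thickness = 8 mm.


ILSS = 3F/(4bh) = 3*1556/(4*11*8) = 13.26 MPa

13.26 MPa


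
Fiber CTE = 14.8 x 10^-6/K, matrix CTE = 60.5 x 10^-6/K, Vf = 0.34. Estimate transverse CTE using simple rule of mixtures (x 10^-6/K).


alpha_2 = alpha_f*Vf + alpha_m*(1-Vf) = 14.8*0.34 + 60.5*0.66 = 45.0 x 10^-6/K

45.0 x 10^-6/K


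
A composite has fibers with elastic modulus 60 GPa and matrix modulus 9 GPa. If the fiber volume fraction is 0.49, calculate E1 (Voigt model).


E1 = Ef*Vf + Em*(1-Vf) = 60*0.49 + 9*0.51 = 33.99 GPa

33.99 GPa


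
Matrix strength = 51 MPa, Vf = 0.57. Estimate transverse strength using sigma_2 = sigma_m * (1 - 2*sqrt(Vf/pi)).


factor = 1 - 2*sqrt(0.57/pi) = 0.1481
sigma_2 = 51 * 0.1481 = 7.55 MPa

7.55 MPa


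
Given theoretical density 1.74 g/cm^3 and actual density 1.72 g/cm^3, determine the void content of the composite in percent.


Void% = (rho_theo - rho_actual)/rho_theo * 100 = (1.74 - 1.72)/1.74 * 100 = 1.15%

1.15%


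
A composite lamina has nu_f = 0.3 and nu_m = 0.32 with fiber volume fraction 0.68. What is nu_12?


nu_12 = nu_f*Vf + nu_m*(1-Vf) = 0.3*0.68 + 0.32*0.32 = 0.3064

0.3064


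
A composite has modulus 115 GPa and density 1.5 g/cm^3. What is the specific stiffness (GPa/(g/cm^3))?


Specific stiffness = E/rho = 115/1.5 = 76.7 GPa/(g/cm^3)

76.7 GPa/(g/cm^3)


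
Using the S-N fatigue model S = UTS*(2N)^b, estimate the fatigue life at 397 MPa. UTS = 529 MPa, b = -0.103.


N = 0.5 * (S/UTS)^(1/b) = 0.5 * (397/529)^(1/-0.103) = 8.1154 cycles

8.1154 cycles


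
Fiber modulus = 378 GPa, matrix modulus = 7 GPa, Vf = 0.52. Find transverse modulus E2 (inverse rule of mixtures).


1/E2 = Vf/Ef + (1-Vf)/Em = 0.52/378 + 0.48/7
E2 = 14.3 GPa

14.3 GPa


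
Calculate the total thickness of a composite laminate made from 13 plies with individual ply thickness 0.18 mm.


h = n * t_ply = 13 * 0.18 = 2.34 mm

2.34 mm


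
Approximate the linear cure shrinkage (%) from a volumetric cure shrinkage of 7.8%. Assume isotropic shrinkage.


Linear shrinkage ≈ vol_shrink/3 = 7.8/3 = 2.6%

2.6%


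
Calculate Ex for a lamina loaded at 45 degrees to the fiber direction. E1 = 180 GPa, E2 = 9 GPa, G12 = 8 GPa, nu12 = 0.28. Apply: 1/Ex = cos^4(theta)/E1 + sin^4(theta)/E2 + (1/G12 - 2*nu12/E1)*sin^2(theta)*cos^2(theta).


cos^4(45) = 0.25, sin^4(45) = 0.25, sin^2(45)*cos^2(45) = 0.25
1/G12 - 2*nu12/E1 = 1/8 - 2*0.28/180 = 0.121889 GPa^-1
1/Ex = 0.25/180 + 0.25/9 + 0.121889*0.25 = 0.0596389 GPa^-1
Ex = 16.77 GPa

16.77 GPa


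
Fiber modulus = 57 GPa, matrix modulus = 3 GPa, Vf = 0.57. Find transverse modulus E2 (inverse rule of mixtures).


1/E2 = Vf/Ef + (1-Vf)/Em = 0.57/57 + 0.43/3
E2 = 6.52 GPa

6.52 GPa


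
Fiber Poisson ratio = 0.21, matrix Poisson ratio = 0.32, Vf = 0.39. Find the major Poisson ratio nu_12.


nu_12 = nu_f*Vf + nu_m*(1-Vf) = 0.21*0.39 + 0.32*0.61 = 0.2771

0.2771


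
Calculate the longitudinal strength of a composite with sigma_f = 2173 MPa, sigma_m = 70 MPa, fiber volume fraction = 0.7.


sigma_1 = sigma_f*Vf + sigma_m*(1-Vf) = 2173*0.7 + 70*0.3 = 1542.1 MPa

1542.1 MPa


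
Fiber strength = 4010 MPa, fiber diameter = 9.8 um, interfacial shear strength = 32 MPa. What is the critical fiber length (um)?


Lc = sigma_f * d / (2 * tau_i) = 4010 * 9.8 / (2 * 32) = 614.0 um

614.0 um


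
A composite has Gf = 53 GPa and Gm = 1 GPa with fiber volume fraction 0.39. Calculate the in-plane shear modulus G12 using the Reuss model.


1/G12 = Vf/Gf + (1-Vf)/Gm = 0.39/53 + 0.61/1
G12 = 1.62 GPa

1.62 GPa


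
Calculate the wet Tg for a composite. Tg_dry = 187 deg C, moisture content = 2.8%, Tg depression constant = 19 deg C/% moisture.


Tg_wet = Tg_dry - k*moisture = 187 - 19*2.8 = 133.8 deg C

133.8 deg C


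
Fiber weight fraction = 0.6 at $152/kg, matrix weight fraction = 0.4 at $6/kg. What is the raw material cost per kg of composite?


Cost = cost_f*Wf + cost_m*Wm = 152*0.6 + 6*0.4 = $93.6/kg

$93.6/kg


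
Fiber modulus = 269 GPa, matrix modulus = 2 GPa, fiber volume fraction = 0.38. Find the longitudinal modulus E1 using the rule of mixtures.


E1 = Ef*Vf + Em*(1-Vf) = 269*0.38 + 2*0.62 = 103.46 GPa

103.46 GPa


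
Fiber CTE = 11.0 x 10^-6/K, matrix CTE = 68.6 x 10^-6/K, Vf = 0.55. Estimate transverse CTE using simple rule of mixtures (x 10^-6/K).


alpha_2 = alpha_f*Vf + alpha_m*(1-Vf) = 11.0*0.55 + 68.6*0.45 = 36.9 x 10^-6/K

36.9 x 10^-6/K


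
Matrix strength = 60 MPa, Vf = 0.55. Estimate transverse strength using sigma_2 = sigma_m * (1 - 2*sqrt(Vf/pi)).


factor = 1 - 2*sqrt(0.55/pi) = 0.1632
sigma_2 = 60 * 0.1632 = 9.79 MPa

9.79 MPa


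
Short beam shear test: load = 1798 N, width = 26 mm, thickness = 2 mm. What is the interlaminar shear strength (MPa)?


ILSS = 3F/(4bh) = 3*1798/(4*26*2) = 25.93 MPa

25.93 MPa


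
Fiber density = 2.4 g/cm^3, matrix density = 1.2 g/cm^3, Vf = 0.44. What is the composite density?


rho_c = rho_f*Vf + rho_m*(1-Vf) = 2.4*0.44 + 1.2*0.56 = 1.728 g/cm^3

1.728 g/cm^3


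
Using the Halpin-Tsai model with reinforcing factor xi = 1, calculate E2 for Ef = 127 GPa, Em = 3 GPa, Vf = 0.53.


eta = (Ef/Em - 1)/(Ef/Em + xi) = (42.3333 - 1)/(42.3333 + 1) = 0.9538
E2 = Em*(1+xi*eta*Vf)/(1-eta*Vf) = 9.13 GPa

9.13 GPa


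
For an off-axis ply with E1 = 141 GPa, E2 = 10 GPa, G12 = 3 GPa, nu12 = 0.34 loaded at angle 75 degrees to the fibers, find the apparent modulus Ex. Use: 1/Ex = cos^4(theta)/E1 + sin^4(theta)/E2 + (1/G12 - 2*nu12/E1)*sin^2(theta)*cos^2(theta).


cos^4(75) = 0.004487, sin^4(75) = 0.870513, sin^2(75)*cos^2(75) = 0.0625
1/G12 - 2*nu12/E1 = 1/3 - 2*0.34/141 = 0.328511 GPa^-1
1/Ex = 0.004487/141 + 0.870513/10 + 0.328511*0.0625 = 0.107615 GPa^-1
Ex = 9.29 GPa

9.29 GPa


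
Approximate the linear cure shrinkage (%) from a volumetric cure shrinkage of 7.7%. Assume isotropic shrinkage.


Linear shrinkage ≈ vol_shrink/3 = 7.7/3 = 2.567%

2.567%


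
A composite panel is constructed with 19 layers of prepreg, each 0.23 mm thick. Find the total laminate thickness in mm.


h = n * t_ply = 19 * 0.23 = 4.37 mm

4.37 mm


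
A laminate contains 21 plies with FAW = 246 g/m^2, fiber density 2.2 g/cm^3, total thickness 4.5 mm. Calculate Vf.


Vf = n * FAW / (rho_f * h * 1000) = 21 * 246 / (2.2 * 4.5 * 1000) = 0.5218

0.5218


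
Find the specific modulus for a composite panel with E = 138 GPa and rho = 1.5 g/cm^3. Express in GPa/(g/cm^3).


Specific stiffness = E/rho = 138/1.5 = 92.0 GPa/(g/cm^3)

92.0 GPa/(g/cm^3)


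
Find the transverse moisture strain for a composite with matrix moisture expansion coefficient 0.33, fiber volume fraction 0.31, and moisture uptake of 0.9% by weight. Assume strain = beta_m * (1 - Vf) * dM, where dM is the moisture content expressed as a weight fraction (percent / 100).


dM = 0.9/100 = 0.009
strain = beta_m * (1-Vf) * dM = 0.33 * 0.69 * 0.009 = 0.0020493

0.0020493


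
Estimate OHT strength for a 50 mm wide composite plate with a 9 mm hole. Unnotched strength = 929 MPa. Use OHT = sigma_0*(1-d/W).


OHT = sigma_0*(1-d/W) = 929*(1-9/50) = 761.8 MPa

761.8 MPa


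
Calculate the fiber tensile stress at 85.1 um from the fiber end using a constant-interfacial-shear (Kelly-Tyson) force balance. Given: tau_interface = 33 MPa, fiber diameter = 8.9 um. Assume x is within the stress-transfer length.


Force balance: sigma_f * (pi*d^2/4) = tau * (pi*d) * x  ->  sigma_f = 4 * tau * x / d
sigma_f = 4 * 33 * 85.1 / 8.9 = 1262.2 MPa

1262.2 MPa


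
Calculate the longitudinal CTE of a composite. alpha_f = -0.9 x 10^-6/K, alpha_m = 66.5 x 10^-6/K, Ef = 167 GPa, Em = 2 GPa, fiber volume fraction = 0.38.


E1 = Ef*Vf + Em*(1-Vf) = 64.7
alpha_1 = (alpha_f*Ef*Vf + alpha_m*Em*(1-Vf))/E1 = 0.39 x 10^-6/K

0.39 x 10^-6/K


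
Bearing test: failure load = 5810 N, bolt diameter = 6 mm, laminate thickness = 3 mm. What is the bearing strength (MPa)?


sigma_br = F/(d*h) = 5810/(6*3) = 322.8 MPa

322.8 MPa


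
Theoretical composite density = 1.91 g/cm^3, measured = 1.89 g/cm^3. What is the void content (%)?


Void% = (rho_theo - rho_actual)/rho_theo * 100 = (1.91 - 1.89)/1.91 * 100 = 1.05%

1.05%


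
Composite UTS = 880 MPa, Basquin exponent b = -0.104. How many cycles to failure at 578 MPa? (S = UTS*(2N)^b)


N = 0.5 * (S/UTS)^(1/b) = 0.5 * (578/880)^(1/-0.104) = 28.4646 cycles

28.4646 cycles


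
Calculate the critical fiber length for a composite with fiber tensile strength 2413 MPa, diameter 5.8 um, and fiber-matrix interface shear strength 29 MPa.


Lc = sigma_f * d / (2 * tau_i) = 2413 * 5.8 / (2 * 29) = 241.3 um

241.3 um


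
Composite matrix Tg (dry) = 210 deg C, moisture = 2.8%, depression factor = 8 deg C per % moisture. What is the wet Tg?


Tg_wet = Tg_dry - k*moisture = 210 - 8*2.8 = 187.6 deg C

187.6 deg C


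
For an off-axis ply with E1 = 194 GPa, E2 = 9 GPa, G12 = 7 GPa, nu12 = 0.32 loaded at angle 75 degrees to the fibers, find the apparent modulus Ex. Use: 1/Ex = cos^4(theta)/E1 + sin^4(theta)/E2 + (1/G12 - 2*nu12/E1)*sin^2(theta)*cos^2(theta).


cos^4(75) = 0.004487, sin^4(75) = 0.870513, sin^2(75)*cos^2(75) = 0.0625
1/G12 - 2*nu12/E1 = 1/7 - 2*0.32/194 = 0.139558 GPa^-1
1/Ex = 0.004487/194 + 0.870513/9 + 0.139558*0.0625 = 0.1054692 GPa^-1
Ex = 9.48 GPa

9.48 GPa


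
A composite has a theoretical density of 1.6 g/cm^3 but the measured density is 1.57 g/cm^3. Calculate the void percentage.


Void% = (rho_theo - rho_actual)/rho_theo * 100 = (1.6 - 1.57)/1.6 * 100 = 1.88%

1.88%


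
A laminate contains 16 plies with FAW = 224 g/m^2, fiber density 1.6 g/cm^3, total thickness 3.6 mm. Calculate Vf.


Vf = n * FAW / (rho_f * h * 1000) = 16 * 224 / (1.6 * 3.6 * 1000) = 0.6222

0.6222


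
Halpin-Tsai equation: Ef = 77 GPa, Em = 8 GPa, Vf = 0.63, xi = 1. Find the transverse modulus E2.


eta = (Ef/Em - 1)/(Ef/Em + xi) = (9.625 - 1)/(9.625 + 1) = 0.8118
E2 = Em*(1+xi*eta*Vf)/(1-eta*Vf) = 24.75 GPa

24.75 GPa


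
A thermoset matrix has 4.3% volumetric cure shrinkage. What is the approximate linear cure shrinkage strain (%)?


Linear shrinkage ≈ vol_shrink/3 = 4.3/3 = 1.433%

1.433%


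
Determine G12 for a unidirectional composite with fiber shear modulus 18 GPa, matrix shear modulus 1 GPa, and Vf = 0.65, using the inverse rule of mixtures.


1/G12 = Vf/Gf + (1-Vf)/Gm = 0.65/18 + 0.35/1
G12 = 2.59 GPa

2.59 GPa


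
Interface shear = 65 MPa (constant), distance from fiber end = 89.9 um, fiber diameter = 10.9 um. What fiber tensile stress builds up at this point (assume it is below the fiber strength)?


Force balance: sigma_f * (pi*d^2/4) = tau * (pi*d) * x  ->  sigma_f = 4 * tau * x / d
sigma_f = 4 * 65 * 89.9 / 10.9 = 2144.4 MPa

2144.4 MPa


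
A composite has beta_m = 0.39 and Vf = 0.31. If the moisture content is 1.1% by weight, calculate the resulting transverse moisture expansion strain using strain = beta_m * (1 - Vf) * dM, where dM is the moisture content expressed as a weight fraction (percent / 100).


dM = 1.1/100 = 0.011
strain = beta_m * (1-Vf) * dM = 0.39 * 0.69 * 0.011 = 0.0029601

0.0029601


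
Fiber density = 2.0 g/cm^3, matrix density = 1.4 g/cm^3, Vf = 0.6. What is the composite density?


rho_c = rho_f*Vf + rho_m*(1-Vf) = 2.0*0.6 + 1.4*0.4 = 1.76 g/cm^3

1.76 g/cm^3


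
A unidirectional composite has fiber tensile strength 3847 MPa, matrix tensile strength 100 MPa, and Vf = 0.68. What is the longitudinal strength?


sigma_1 = sigma_f*Vf + sigma_m*(1-Vf) = 3847*0.68 + 100*0.32 = 2648.0 MPa

2648.0 MPa


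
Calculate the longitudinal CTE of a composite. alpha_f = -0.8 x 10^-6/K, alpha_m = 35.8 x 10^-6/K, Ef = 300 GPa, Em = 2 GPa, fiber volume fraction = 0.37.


E1 = Ef*Vf + Em*(1-Vf) = 112.26
alpha_1 = (alpha_f*Ef*Vf + alpha_m*Em*(1-Vf))/E1 = -0.39 x 10^-6/K

-0.39 x 10^-6/K


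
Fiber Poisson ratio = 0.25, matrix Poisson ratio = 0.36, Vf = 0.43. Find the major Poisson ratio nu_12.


nu_12 = nu_f*Vf + nu_m*(1-Vf) = 0.25*0.43 + 0.36*0.57 = 0.3127

0.3127


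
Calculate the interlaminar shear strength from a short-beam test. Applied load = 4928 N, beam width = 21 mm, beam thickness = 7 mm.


ILSS = 3F/(4bh) = 3*4928/(4*21*7) = 25.14 MPa

25.14 MPa


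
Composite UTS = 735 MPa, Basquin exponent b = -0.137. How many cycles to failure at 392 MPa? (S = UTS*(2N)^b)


N = 0.5 * (S/UTS)^(1/b) = 0.5 * (392/735)^(1/-0.137) = 49.1677 cycles

49.1677 cycles


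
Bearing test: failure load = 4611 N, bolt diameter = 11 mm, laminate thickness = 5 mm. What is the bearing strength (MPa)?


sigma_br = F/(d*h) = 4611/(11*5) = 83.8 MPa

83.8 MPa


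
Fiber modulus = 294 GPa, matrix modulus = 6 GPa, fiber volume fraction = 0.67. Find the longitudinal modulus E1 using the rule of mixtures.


E1 = Ef*Vf + Em*(1-Vf) = 294*0.67 + 6*0.33 = 198.96 GPa

198.96 GPa


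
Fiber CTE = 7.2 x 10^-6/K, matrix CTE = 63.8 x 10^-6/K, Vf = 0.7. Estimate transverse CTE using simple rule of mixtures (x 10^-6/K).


alpha_2 = alpha_f*Vf + alpha_m*(1-Vf) = 7.2*0.7 + 63.8*0.3 = 24.2 x 10^-6/K

24.2 x 10^-6/K
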